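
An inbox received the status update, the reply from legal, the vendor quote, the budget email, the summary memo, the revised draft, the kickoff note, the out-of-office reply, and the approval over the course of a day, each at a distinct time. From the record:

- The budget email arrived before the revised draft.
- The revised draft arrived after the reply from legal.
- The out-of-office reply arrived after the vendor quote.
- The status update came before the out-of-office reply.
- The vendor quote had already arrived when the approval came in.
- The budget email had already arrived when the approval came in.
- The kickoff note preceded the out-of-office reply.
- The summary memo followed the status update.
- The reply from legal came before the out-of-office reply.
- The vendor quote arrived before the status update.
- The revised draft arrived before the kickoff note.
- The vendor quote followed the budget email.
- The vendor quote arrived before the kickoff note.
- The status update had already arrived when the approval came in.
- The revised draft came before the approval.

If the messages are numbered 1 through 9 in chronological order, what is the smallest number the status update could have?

The budget email and the vendor quote must both come before the status update — 2 forced predecessors.
Nothing else is forced ahead of the status update, so its earliest slot is position 2 + 1 = 3.

3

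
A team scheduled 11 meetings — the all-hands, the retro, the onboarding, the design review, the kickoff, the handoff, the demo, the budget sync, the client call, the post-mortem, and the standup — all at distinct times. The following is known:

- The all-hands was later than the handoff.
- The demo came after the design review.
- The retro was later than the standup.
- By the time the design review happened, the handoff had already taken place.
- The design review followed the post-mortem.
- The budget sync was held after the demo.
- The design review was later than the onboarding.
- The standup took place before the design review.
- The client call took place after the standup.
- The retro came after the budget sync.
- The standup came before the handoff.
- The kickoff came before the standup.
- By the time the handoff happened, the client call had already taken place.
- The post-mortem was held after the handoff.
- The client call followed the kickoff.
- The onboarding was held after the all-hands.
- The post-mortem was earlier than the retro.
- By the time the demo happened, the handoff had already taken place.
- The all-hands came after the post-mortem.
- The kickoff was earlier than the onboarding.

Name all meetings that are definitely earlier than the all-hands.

Directly stated before the all-hands: the handoff and the post-mortem.
The client call reaches the all-hands via the client call → the handoff → the all-hands.
The kickoff reaches the all-hands via the kickoff → the client call → the handoff → the all-hands.
The standup reaches the all-hands via the standup → the handoff → the all-hands.

the client call, the handoff, the kickoff, the post-mortem, the standup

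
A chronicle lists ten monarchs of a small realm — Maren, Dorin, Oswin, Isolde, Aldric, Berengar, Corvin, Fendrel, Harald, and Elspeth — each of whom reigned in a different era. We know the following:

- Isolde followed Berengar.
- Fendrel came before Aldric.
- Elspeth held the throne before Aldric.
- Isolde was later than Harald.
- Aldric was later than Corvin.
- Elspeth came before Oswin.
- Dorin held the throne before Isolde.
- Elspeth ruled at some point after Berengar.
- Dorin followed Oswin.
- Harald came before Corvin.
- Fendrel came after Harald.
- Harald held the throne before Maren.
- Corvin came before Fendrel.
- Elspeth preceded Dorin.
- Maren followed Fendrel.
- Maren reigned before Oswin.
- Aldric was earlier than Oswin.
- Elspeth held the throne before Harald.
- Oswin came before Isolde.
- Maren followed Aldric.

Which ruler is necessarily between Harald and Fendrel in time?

Corvin

Tracing the constraints gives Harald → Corvin → Fendrel, so Corvin sits after Harald and before Fendrel.
No other ruler is forced both after Harald and before Fendrel.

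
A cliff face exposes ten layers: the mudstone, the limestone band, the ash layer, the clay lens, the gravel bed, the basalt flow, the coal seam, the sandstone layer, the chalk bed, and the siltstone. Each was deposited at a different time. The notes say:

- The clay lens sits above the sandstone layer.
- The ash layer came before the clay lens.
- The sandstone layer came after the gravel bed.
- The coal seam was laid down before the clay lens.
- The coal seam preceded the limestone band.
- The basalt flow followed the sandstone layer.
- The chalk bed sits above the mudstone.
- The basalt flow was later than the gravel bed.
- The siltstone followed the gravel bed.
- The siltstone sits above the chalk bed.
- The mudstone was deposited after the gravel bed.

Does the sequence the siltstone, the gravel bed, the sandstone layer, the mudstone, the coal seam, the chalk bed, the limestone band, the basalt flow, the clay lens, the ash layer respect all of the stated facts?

The constraints require the gravel bed before the siltstone, but in the proposed sequence the siltstone appears ahead of the gravel bed. That one violation is enough.

no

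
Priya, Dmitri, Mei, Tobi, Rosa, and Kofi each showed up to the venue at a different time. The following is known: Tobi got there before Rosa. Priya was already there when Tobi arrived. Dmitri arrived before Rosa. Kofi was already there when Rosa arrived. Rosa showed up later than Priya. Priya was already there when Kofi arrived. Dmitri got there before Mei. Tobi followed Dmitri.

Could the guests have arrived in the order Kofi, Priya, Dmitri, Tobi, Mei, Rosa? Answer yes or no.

no

The constraints require Priya before Kofi, but in the proposed sequence Kofi appears ahead of Priya. That one violation is enough.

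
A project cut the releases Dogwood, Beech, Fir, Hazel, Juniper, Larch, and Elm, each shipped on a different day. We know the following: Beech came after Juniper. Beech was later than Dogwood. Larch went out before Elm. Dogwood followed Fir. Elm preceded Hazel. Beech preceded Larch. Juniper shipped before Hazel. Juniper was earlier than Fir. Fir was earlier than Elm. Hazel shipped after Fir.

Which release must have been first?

Juniper has a chain of constraints placing it before every other release, so Juniper must be first.

Juniper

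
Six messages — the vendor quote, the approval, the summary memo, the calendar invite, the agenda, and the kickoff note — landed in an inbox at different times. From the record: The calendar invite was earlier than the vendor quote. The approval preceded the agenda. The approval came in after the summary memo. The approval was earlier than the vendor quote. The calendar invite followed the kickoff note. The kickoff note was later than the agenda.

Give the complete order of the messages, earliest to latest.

the summary memo, the approval, the agenda, the kickoff note, the calendar invite, the vendor quote

The constraints fix every adjacent pair, so only one ordering works:
the summary memo → the approval → the agenda → the kickoff note → the calendar invite → the vendor quote.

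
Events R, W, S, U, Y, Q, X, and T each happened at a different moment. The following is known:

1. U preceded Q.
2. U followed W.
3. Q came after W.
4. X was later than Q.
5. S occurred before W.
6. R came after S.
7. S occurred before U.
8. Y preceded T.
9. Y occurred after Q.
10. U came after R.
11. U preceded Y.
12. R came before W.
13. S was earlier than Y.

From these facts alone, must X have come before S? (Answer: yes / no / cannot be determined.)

Tracing the constraints gives S → U → Q → X, so S must come before X.
That means X cannot be before S.

no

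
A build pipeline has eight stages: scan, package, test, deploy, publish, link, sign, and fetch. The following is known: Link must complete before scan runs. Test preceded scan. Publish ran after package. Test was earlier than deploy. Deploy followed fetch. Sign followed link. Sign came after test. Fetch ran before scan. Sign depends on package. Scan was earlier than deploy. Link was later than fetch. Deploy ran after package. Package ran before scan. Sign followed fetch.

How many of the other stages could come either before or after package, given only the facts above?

Forced after package: deploy, publish, scan, and sign.
That leaves fetch, link, and test with no forced order relative to package — 3.

3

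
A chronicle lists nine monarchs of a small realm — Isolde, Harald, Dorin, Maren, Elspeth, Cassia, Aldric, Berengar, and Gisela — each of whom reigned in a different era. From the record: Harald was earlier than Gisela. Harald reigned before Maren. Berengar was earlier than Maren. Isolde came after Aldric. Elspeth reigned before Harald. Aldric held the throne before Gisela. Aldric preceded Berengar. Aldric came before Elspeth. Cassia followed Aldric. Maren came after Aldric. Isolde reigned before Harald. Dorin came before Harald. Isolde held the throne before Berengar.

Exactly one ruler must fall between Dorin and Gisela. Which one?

Harald

Tracing the constraints gives Dorin → Harald → Gisela, so Harald sits after Dorin and before Gisela.
No other ruler is forced both after Dorin and before Gisela.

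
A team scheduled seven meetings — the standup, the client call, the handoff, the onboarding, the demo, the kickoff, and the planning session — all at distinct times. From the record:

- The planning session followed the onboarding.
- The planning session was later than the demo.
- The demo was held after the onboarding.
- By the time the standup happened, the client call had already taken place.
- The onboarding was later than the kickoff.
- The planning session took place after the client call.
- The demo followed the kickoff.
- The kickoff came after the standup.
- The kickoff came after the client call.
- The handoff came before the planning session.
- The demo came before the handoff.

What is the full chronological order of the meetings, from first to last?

The constraints fix every adjacent pair, so only one ordering works:
the client call → the standup → the kickoff → the onboarding → the demo → the handoff → the planning session.

the client call, the standup, the kickoff, the onboarding, the demo, the handoff, the planning session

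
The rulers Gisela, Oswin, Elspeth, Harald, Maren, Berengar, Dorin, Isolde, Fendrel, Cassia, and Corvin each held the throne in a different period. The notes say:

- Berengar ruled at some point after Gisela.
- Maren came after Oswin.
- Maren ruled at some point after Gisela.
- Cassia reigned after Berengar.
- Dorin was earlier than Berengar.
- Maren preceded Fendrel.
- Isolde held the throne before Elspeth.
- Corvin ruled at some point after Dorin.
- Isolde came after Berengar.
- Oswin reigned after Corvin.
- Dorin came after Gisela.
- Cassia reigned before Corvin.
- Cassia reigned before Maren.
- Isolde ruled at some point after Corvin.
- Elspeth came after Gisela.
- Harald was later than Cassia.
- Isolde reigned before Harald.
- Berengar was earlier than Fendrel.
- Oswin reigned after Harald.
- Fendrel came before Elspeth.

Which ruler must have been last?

Elspeth

Every other ruler has a chain of constraints placing them before Elspeth, so Elspeth is last.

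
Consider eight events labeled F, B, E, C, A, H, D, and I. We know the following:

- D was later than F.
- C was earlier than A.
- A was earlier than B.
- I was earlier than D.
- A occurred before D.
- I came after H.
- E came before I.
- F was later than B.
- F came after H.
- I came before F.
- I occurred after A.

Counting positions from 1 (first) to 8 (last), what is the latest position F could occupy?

7

F must come before D — 1 event forced after it.
Everything else can be placed before F in some valid order, so F can sit as late as position 8 − 1 = 7.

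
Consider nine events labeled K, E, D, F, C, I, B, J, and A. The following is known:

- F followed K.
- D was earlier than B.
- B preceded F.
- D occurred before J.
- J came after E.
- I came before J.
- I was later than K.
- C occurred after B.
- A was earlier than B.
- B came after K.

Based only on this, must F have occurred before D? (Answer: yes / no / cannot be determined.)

no

Tracing the constraints gives D → B → F, so D must come before F.
That means F cannot be before D.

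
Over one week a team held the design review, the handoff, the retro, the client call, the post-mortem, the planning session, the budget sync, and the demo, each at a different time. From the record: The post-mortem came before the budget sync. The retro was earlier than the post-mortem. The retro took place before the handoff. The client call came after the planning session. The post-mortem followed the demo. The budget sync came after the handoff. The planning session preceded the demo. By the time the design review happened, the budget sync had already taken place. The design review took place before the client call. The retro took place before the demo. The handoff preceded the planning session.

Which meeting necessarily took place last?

Every other meeting has a chain of constraints placing it before the client call, so the client call is last.

the client call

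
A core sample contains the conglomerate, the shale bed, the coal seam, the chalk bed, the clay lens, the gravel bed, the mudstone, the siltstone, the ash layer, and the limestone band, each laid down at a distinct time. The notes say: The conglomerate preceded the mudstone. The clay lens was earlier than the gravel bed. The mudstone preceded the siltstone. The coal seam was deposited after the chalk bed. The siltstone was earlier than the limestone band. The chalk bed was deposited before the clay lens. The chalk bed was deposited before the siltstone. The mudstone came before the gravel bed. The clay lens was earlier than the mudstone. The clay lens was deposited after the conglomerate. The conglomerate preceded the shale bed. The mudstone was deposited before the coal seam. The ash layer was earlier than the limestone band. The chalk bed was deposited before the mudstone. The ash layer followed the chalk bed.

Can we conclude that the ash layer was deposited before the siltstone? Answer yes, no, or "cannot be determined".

cannot be determined

No chain of stated constraints runs from the ash layer to the siltstone, and none runs from the siltstone to the ash layer either.
So the relative order of the ash layer and the siltstone is not fixed by the given facts.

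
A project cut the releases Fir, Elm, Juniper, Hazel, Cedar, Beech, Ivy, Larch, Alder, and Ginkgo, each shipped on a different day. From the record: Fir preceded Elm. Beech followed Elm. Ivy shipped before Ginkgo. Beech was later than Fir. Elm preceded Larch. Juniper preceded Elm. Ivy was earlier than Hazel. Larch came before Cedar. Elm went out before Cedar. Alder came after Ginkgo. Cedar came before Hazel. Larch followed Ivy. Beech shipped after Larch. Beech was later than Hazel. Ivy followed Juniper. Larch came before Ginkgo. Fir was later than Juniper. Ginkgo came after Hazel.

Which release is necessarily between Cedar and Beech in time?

Hazel

Tracing the constraints gives Cedar → Hazel → Beech, so Hazel sits after Cedar and before Beech.
No other release is forced both after Cedar and before Beech.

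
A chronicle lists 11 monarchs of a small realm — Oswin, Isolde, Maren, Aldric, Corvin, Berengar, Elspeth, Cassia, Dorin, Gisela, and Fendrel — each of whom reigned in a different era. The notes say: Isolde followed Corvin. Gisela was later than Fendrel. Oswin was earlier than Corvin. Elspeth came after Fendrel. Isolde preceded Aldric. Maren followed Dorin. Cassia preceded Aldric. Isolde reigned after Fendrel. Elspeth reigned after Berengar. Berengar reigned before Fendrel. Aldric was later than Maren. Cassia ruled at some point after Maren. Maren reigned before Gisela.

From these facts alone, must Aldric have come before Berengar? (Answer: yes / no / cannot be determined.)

no

Tracing the constraints gives Berengar → Fendrel → Isolde → Aldric, so Berengar must come before Aldric.
That means Aldric cannot be before Berengar.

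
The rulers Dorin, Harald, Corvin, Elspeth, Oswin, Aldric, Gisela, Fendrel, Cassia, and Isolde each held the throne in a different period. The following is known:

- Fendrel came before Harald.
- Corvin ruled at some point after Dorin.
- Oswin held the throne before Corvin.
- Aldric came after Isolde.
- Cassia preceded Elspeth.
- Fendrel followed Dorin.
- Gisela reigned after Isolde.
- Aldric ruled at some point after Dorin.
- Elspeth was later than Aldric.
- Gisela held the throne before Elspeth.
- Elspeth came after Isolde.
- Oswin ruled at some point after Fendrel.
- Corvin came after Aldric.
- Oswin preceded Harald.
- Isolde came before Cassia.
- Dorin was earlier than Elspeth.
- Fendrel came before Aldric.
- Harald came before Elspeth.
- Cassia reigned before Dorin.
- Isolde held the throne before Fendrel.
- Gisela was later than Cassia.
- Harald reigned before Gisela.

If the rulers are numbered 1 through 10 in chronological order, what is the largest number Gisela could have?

9

Gisela must come before Elspeth — 1 ruler forced after them.
Everything else can be placed before Gisela in some valid order, so Gisela can sit as late as position 10 − 1 = 9.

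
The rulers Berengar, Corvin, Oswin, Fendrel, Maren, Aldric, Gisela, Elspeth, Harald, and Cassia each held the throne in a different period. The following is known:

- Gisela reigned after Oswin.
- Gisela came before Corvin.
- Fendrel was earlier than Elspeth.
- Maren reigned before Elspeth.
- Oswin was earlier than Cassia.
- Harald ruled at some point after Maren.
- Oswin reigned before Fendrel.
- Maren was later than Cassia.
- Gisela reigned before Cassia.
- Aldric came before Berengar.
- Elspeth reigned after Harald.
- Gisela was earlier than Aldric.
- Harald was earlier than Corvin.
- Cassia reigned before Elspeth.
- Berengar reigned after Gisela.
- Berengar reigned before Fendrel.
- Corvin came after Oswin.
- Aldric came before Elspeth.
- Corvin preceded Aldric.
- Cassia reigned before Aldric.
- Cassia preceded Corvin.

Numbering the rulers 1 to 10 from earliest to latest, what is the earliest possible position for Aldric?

Cassia, Corvin, Gisela, Harald, Maren, and Oswin must all come before Aldric — 6 forced predecessors.
Nothing else is forced ahead of Aldric, so their earliest slot is position 6 + 1 = 7.

7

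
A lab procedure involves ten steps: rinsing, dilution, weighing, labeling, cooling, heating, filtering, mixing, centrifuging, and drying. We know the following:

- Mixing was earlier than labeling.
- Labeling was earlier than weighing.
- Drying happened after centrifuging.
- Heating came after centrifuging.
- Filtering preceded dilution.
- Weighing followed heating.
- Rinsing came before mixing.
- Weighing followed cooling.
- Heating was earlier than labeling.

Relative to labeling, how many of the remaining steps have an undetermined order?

Forced before labeling: centrifuging, heating, mixing, and rinsing; forced after labeling: weighing.
That leaves cooling, dilution, drying, and filtering with no forced order relative to labeling — 4.

4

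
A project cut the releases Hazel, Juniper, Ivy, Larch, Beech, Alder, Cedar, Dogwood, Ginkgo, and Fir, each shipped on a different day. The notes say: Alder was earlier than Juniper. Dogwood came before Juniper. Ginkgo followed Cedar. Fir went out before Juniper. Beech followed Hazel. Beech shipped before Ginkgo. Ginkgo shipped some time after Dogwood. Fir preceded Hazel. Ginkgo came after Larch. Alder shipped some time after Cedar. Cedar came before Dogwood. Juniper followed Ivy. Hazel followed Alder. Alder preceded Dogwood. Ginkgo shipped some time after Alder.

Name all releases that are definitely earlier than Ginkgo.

Directly stated before Ginkgo: Alder, Beech, Cedar, Dogwood, and Larch.
Fir reaches Ginkgo via Fir → Hazel → Beech → Ginkgo.
Hazel reaches Ginkgo via Hazel → Beech → Ginkgo.

Alder, Beech, Cedar, Dogwood, Fir, Hazel, Larch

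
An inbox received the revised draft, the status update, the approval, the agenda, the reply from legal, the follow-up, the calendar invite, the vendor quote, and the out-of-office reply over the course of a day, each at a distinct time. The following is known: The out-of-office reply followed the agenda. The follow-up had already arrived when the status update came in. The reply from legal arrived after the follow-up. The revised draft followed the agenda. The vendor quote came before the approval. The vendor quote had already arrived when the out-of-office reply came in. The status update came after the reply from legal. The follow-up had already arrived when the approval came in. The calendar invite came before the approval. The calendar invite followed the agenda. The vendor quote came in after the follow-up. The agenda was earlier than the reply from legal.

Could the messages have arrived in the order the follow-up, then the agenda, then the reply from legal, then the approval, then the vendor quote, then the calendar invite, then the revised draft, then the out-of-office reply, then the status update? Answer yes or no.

no

The constraints require the vendor quote before the approval, but in the proposed sequence the approval appears ahead of the vendor quote. That one violation is enough.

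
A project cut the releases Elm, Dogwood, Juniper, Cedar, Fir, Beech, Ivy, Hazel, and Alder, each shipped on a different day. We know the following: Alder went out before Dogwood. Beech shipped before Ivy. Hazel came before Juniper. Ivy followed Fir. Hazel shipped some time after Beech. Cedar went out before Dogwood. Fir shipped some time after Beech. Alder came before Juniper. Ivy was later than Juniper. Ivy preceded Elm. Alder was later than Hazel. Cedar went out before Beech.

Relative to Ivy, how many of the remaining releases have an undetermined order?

1

Forced before Ivy: Alder, Beech, Cedar, Fir, Hazel, and Juniper; forced after Ivy: Elm.
That leaves Dogwood with no forced order relative to Ivy — 1.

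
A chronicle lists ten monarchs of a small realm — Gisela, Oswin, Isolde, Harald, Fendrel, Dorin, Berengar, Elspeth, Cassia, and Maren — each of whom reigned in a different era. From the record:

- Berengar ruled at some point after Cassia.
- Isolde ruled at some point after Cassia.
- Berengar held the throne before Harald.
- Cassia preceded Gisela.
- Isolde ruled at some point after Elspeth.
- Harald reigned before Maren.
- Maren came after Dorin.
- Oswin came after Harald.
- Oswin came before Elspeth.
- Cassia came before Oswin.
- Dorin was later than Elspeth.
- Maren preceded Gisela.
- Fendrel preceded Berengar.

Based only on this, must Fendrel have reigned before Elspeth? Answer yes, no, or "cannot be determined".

Chain the constraints: Fendrel → Berengar → Harald → Oswin → Elspeth. Each link is directly stated, so Fendrel comes before Elspeth.

yes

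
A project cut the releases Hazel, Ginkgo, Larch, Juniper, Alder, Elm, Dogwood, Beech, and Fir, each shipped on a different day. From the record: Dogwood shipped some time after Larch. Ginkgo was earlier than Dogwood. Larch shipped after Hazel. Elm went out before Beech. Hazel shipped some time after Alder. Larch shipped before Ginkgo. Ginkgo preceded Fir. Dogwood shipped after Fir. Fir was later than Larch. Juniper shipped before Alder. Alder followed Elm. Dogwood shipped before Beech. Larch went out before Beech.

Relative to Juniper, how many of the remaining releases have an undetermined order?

Forced after Juniper: Alder, Beech, Dogwood, Fir, Ginkgo, Hazel, and Larch.
That leaves Elm with no forced order relative to Juniper — 1.

1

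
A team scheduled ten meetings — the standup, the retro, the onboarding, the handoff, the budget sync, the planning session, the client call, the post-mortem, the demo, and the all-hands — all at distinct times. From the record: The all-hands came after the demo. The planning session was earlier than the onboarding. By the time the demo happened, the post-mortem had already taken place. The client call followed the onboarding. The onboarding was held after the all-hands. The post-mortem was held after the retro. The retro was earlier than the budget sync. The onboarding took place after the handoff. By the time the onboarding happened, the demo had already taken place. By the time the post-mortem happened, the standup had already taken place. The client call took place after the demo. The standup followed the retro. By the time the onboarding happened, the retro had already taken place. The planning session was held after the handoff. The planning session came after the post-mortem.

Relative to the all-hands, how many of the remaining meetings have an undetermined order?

3

Forced before the all-hands: the demo, the post-mortem, the retro, and the standup; forced after the all-hands: the client call and the onboarding.
That leaves the budget sync, the handoff, and the planning session with no forced order relative to the all-hands — 3.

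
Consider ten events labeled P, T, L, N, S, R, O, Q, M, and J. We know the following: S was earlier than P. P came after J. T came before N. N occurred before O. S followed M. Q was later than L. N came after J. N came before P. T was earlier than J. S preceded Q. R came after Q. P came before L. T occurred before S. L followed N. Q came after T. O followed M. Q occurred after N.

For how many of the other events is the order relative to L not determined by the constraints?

1

Forced before L: J, M, N, P, S, and T; forced after L: Q and R.
That leaves O with no forced order relative to L — 1.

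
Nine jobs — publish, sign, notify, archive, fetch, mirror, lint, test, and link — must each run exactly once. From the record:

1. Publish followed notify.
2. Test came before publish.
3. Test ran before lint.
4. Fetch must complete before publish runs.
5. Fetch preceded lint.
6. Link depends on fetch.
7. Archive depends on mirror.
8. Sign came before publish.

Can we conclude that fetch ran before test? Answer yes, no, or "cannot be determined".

No chain of stated constraints runs from fetch to test, and none runs from test to fetch either.
So the relative order of fetch and test is not fixed by the given facts.

cannot be determined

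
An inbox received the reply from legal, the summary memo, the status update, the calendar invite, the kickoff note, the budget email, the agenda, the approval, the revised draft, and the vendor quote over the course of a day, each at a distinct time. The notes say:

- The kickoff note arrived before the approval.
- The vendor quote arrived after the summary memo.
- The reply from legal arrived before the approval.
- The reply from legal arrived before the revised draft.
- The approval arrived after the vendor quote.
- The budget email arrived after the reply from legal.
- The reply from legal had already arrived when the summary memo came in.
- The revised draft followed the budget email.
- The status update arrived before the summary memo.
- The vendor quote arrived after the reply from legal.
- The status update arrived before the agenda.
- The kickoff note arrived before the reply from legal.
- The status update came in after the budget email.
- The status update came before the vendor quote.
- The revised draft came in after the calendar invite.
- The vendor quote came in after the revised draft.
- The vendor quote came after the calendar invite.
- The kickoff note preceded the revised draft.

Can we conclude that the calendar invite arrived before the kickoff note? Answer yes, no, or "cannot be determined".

No chain of stated constraints runs from the calendar invite to the kickoff note, and none runs from the kickoff note to the calendar invite either.
So the relative order of the calendar invite and the kickoff note is not fixed by the given facts.

cannot be determined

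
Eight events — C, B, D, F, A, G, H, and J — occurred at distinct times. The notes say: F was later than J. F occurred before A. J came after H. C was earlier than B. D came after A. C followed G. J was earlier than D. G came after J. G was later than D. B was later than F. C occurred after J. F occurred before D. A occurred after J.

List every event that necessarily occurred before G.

Directly stated before G: D and J.
A reaches G via A → D → G.
F reaches G via F → D → G.
H reaches G via H → J → G.
No chain forces C (or any of the others) ahead of G.

A, D, F, H, J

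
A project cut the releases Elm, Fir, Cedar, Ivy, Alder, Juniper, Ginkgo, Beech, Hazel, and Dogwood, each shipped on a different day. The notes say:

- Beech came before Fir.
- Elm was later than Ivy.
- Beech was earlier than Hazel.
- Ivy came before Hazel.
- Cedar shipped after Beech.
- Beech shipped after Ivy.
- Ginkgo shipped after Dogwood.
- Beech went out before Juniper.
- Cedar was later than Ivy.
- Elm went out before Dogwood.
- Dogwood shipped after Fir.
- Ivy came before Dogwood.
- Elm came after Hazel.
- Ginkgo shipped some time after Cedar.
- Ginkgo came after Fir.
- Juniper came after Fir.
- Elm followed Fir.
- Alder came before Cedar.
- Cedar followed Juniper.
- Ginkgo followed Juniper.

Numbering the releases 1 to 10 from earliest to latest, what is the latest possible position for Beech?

Beech must come before Cedar, Dogwood, Elm, Fir, Ginkgo, Hazel, and Juniper — 7 releases forced after it.
Everything else can be placed before Beech in some valid order, so Beech can sit as late as position 10 − 7 = 3.

3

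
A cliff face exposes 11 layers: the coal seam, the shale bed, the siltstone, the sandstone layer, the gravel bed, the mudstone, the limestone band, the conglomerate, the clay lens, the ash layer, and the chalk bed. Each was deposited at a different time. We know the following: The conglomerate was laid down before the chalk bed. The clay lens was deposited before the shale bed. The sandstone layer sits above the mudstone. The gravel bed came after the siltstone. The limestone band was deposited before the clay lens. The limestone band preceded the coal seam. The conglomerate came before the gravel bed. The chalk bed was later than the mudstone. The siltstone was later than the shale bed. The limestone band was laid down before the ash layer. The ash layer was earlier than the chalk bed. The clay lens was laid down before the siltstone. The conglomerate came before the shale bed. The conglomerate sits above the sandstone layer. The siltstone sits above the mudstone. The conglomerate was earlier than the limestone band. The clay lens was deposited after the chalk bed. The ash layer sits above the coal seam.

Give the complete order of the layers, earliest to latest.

The constraints fix every adjacent pair, so only one ordering works:
the mudstone → the sandstone layer → the conglomerate → the limestone band → the coal seam → the ash layer → the chalk bed → the clay lens → the shale bed → the siltstone → the gravel bed.

the mudstone, the sandstone layer, the conglomerate, the limestone band, the coal seam, the ash layer, the chalk bed, the clay lens, the shale bed, the siltstone, the gravel bed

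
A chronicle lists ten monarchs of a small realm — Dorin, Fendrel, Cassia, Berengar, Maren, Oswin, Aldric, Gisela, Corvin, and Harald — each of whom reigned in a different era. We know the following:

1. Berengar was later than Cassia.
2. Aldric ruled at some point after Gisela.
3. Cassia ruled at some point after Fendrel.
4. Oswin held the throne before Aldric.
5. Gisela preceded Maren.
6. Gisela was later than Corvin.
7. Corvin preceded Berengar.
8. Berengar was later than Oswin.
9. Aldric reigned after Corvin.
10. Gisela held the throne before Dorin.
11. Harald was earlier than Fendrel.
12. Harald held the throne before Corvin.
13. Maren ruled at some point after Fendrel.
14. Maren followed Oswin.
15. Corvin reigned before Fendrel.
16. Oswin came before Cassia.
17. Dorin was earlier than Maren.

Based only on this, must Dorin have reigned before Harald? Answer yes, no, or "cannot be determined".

Tracing the constraints gives Harald → Corvin → Gisela → Dorin, so Harald must come before Dorin.
That means Dorin cannot be before Harald.

no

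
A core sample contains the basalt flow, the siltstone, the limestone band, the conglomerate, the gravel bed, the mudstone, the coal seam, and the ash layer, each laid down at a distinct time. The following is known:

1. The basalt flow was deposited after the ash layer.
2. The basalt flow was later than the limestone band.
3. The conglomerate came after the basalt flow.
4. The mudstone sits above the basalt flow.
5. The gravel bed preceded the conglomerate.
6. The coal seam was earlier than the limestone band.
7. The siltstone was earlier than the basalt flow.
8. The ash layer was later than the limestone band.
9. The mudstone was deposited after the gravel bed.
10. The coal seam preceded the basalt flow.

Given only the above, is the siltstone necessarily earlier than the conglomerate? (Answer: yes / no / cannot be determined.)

yes

Chain the constraints: the siltstone → the basalt flow → the conglomerate. Each link is directly stated, so the siltstone comes before the conglomerate.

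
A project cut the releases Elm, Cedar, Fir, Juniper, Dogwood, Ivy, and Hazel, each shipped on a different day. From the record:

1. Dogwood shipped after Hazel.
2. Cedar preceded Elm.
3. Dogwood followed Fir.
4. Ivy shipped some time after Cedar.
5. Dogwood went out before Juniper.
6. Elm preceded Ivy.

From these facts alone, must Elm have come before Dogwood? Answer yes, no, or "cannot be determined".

cannot be determined

No chain of stated constraints runs from Elm to Dogwood, and none runs from Dogwood to Elm either.
So the relative order of Elm and Dogwood is not fixed by the given facts.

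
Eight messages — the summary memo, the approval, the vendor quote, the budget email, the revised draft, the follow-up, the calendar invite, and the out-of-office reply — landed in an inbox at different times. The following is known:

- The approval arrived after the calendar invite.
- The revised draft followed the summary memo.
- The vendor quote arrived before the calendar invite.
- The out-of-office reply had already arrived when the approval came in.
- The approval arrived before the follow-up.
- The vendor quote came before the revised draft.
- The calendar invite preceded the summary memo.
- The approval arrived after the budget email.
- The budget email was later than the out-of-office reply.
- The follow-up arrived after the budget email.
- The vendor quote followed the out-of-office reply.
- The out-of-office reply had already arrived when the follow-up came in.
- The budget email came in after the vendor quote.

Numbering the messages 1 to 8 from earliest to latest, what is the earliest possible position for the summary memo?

The calendar invite, the out-of-office reply, and the vendor quote must all come before the summary memo — 3 forced predecessors.
Nothing else is forced ahead of the summary memo, so its earliest slot is position 3 + 1 = 4.

4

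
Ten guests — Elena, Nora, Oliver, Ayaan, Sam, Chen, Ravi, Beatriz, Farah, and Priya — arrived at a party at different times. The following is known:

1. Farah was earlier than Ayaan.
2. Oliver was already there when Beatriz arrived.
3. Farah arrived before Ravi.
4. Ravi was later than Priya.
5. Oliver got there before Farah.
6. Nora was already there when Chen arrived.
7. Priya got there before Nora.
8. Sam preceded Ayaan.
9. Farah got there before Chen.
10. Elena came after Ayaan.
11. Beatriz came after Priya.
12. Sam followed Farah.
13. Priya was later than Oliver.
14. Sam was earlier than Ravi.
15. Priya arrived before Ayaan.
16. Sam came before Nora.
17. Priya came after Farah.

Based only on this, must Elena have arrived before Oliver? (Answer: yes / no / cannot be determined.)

no

Tracing the constraints gives Oliver → Farah → Ayaan → Elena, so Oliver must come before Elena.
That means Elena cannot be before Oliver.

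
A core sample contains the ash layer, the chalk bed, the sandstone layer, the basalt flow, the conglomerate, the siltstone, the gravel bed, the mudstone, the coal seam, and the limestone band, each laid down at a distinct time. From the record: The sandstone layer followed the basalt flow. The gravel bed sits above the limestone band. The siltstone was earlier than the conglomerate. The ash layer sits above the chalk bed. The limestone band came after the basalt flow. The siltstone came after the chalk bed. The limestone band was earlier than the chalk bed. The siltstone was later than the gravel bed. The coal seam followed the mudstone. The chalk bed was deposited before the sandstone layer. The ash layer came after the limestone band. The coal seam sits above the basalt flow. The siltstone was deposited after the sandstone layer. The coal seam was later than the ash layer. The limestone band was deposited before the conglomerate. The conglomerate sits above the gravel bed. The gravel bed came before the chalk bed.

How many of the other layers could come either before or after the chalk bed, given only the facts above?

Forced before the chalk bed: the basalt flow, the gravel bed, and the limestone band; forced after the chalk bed: the ash layer, the coal seam, the conglomerate, the sandstone layer, and the siltstone.
That leaves the mudstone with no forced order relative to the chalk bed — 1.

1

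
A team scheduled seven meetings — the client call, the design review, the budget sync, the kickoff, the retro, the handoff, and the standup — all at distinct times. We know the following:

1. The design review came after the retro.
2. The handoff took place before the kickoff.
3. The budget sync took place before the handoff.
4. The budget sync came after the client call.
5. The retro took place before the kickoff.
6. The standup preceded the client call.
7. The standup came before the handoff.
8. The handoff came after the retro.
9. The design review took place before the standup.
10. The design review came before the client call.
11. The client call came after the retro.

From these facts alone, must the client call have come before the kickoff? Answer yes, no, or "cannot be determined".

Chain the constraints: the client call → the budget sync → the handoff → the kickoff. Each link is directly stated, so the client call comes before the kickoff.

yes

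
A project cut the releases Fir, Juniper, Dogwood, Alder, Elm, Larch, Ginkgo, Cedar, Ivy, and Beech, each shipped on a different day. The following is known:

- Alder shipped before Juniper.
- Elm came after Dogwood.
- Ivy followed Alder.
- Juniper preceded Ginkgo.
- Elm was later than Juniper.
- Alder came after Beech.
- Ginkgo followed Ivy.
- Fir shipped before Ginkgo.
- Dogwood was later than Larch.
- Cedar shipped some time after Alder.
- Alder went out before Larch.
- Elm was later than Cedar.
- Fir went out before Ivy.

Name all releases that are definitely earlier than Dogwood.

Alder, Beech, Larch

Directly stated before Dogwood: Larch.
Alder reaches Dogwood via Alder → Larch → Dogwood.
Beech reaches Dogwood via Beech → Alder → Larch → Dogwood.
No chain forces Cedar (or any of the others) ahead of Dogwood.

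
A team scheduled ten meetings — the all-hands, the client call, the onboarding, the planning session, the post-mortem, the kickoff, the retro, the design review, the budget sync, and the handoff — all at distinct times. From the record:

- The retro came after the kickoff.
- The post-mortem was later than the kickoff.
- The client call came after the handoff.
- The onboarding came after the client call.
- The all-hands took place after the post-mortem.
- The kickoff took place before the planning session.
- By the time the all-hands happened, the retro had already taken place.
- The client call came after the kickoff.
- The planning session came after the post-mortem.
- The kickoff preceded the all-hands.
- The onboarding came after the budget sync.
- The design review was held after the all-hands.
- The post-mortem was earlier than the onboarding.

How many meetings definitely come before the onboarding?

5

Directly stated before the onboarding: the budget sync, the client call, and the post-mortem.
The handoff reaches the onboarding via the handoff → the client call → the onboarding.
The kickoff reaches the onboarding via the kickoff → the post-mortem → the onboarding.
That's the budget sync, the client call, the handoff, the kickoff, and the post-mortem — 5 in all.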